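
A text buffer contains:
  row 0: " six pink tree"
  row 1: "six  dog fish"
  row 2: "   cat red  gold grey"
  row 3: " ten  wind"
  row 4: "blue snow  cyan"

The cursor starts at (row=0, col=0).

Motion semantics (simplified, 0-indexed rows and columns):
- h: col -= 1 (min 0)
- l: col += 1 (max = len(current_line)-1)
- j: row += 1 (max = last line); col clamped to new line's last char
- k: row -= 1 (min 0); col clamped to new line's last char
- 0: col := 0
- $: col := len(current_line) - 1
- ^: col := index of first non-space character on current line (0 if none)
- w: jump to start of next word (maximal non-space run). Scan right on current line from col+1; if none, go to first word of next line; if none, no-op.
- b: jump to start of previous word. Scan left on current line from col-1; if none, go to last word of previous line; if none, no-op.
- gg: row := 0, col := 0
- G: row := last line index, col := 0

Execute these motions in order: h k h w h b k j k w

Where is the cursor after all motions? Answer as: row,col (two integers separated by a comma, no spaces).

After 1 (h): row=0 col=0 char='_'
After 2 (k): row=0 col=0 char='_'
After 3 (h): row=0 col=0 char='_'
After 4 (w): row=0 col=1 char='s'
After 5 (h): row=0 col=0 char='_'
After 6 (b): row=0 col=0 char='_'
After 7 (k): row=0 col=0 char='_'
After 8 (j): row=1 col=0 char='s'
After 9 (k): row=0 col=0 char='_'
After 10 (w): row=0 col=1 char='s'

Answer: 0,1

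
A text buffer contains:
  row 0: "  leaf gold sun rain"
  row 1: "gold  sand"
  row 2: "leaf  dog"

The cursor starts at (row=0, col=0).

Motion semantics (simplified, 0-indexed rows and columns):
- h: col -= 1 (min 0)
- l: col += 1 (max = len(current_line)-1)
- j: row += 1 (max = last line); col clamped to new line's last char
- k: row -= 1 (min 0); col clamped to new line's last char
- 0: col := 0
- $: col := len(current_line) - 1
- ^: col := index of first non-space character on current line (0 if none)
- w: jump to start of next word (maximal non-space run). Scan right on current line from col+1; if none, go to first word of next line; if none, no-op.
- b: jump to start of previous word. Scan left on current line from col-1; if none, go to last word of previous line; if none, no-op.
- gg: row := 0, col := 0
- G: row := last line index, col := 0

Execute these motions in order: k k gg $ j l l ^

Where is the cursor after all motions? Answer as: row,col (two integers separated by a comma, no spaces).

Answer: 1,0

Derivation:
After 1 (k): row=0 col=0 char='_'
After 2 (k): row=0 col=0 char='_'
After 3 (gg): row=0 col=0 char='_'
After 4 ($): row=0 col=19 char='n'
After 5 (j): row=1 col=9 char='d'
After 6 (l): row=1 col=9 char='d'
After 7 (l): row=1 col=9 char='d'
After 8 (^): row=1 col=0 char='g'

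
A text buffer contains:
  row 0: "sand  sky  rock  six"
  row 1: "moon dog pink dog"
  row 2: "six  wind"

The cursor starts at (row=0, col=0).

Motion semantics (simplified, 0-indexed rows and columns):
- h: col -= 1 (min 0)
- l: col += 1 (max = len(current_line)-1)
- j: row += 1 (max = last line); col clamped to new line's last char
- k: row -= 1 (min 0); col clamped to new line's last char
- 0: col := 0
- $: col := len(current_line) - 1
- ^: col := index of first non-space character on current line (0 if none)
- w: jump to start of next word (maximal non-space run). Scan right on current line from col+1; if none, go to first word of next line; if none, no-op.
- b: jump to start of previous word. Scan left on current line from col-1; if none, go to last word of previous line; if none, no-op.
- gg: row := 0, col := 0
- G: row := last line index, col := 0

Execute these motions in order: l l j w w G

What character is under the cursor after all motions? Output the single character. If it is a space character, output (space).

Answer: s

Derivation:
After 1 (l): row=0 col=1 char='a'
After 2 (l): row=0 col=2 char='n'
After 3 (j): row=1 col=2 char='o'
After 4 (w): row=1 col=5 char='d'
After 5 (w): row=1 col=9 char='p'
After 6 (G): row=2 col=0 char='s'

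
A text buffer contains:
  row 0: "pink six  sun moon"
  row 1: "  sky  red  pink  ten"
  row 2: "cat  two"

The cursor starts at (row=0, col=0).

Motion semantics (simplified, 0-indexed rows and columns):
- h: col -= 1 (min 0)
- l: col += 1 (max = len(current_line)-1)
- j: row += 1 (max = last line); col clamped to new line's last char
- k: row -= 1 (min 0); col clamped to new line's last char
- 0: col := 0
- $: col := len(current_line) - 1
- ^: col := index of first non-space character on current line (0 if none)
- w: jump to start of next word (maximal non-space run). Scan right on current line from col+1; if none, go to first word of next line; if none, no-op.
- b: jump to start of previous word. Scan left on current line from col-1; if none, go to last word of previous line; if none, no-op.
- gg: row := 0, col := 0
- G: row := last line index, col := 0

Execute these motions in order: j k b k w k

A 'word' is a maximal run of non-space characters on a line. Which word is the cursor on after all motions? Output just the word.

Answer: six

Derivation:
After 1 (j): row=1 col=0 char='_'
After 2 (k): row=0 col=0 char='p'
After 3 (b): row=0 col=0 char='p'
After 4 (k): row=0 col=0 char='p'
After 5 (w): row=0 col=5 char='s'
After 6 (k): row=0 col=5 char='s'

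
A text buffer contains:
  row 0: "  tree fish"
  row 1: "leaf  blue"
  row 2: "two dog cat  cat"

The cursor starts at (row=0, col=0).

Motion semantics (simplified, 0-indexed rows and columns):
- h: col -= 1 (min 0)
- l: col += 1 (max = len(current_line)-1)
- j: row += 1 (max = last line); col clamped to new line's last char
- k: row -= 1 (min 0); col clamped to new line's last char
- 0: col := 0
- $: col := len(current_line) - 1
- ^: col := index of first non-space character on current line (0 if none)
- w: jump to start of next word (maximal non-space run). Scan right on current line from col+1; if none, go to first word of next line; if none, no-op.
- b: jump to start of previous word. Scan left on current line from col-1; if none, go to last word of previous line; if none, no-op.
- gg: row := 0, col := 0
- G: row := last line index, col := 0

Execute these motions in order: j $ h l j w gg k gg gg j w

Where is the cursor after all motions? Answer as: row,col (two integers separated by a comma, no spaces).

Answer: 1,6

Derivation:
After 1 (j): row=1 col=0 char='l'
After 2 ($): row=1 col=9 char='e'
After 3 (h): row=1 col=8 char='u'
After 4 (l): row=1 col=9 char='e'
After 5 (j): row=2 col=9 char='a'
After 6 (w): row=2 col=13 char='c'
After 7 (gg): row=0 col=0 char='_'
After 8 (k): row=0 col=0 char='_'
After 9 (gg): row=0 col=0 char='_'
After 10 (gg): row=0 col=0 char='_'
After 11 (j): row=1 col=0 char='l'
After 12 (w): row=1 col=6 char='b'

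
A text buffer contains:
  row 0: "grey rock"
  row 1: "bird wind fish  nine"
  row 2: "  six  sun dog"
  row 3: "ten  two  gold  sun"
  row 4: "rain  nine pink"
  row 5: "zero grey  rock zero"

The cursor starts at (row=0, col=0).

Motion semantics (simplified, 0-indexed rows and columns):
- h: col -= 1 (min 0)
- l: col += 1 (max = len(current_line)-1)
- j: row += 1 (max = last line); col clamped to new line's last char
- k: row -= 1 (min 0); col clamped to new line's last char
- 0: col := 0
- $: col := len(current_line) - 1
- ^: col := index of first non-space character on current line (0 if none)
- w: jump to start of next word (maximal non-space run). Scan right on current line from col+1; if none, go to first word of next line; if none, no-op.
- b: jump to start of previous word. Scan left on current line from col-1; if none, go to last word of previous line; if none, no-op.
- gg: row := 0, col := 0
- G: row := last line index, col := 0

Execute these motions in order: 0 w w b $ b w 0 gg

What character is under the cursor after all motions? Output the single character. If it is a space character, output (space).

Answer: g

Derivation:
After 1 (0): row=0 col=0 char='g'
After 2 (w): row=0 col=5 char='r'
After 3 (w): row=1 col=0 char='b'
After 4 (b): row=0 col=5 char='r'
After 5 ($): row=0 col=8 char='k'
After 6 (b): row=0 col=5 char='r'
After 7 (w): row=1 col=0 char='b'
After 8 (0): row=1 col=0 char='b'
After 9 (gg): row=0 col=0 char='g'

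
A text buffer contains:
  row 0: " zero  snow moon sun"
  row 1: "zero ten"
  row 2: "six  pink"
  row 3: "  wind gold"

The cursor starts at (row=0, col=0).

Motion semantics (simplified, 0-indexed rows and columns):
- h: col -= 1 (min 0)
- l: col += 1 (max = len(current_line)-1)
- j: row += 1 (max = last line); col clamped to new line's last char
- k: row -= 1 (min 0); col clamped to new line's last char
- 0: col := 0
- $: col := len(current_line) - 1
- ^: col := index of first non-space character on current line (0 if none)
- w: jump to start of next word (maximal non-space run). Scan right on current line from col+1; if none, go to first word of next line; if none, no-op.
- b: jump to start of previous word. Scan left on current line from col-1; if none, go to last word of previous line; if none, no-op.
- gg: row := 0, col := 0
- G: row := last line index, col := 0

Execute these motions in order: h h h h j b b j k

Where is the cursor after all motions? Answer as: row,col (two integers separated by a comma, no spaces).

After 1 (h): row=0 col=0 char='_'
After 2 (h): row=0 col=0 char='_'
After 3 (h): row=0 col=0 char='_'
After 4 (h): row=0 col=0 char='_'
After 5 (j): row=1 col=0 char='z'
After 6 (b): row=0 col=17 char='s'
After 7 (b): row=0 col=12 char='m'
After 8 (j): row=1 col=7 char='n'
After 9 (k): row=0 col=7 char='s'

Answer: 0,7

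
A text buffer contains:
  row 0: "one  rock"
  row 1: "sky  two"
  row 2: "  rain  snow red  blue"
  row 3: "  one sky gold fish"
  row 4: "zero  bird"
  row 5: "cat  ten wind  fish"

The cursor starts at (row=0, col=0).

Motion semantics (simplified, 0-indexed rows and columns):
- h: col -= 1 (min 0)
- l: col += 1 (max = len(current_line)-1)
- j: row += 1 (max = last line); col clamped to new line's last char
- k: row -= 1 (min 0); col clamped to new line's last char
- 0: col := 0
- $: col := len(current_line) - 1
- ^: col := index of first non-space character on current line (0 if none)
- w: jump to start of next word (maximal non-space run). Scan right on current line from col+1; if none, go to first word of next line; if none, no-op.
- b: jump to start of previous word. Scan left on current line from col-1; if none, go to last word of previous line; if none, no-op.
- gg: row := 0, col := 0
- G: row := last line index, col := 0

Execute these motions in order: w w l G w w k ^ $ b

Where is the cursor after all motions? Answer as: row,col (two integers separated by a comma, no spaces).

Answer: 4,6

Derivation:
After 1 (w): row=0 col=5 char='r'
After 2 (w): row=1 col=0 char='s'
After 3 (l): row=1 col=1 char='k'
After 4 (G): row=5 col=0 char='c'
After 5 (w): row=5 col=5 char='t'
After 6 (w): row=5 col=9 char='w'
After 7 (k): row=4 col=9 char='d'
After 8 (^): row=4 col=0 char='z'
After 9 ($): row=4 col=9 char='d'
After 10 (b): row=4 col=6 char='b'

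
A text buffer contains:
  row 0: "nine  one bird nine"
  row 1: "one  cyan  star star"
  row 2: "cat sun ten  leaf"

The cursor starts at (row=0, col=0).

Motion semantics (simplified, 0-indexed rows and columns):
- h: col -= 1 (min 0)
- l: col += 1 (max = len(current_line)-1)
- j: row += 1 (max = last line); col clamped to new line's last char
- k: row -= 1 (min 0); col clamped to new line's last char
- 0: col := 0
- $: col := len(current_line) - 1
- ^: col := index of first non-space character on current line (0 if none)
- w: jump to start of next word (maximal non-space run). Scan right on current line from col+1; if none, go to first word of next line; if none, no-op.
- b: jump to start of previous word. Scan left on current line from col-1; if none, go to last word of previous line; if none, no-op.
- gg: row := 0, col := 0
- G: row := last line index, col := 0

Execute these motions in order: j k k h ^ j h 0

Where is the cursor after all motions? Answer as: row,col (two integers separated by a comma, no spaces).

After 1 (j): row=1 col=0 char='o'
After 2 (k): row=0 col=0 char='n'
After 3 (k): row=0 col=0 char='n'
After 4 (h): row=0 col=0 char='n'
After 5 (^): row=0 col=0 char='n'
After 6 (j): row=1 col=0 char='o'
After 7 (h): row=1 col=0 char='o'
After 8 (0): row=1 col=0 char='o'

Answer: 1,0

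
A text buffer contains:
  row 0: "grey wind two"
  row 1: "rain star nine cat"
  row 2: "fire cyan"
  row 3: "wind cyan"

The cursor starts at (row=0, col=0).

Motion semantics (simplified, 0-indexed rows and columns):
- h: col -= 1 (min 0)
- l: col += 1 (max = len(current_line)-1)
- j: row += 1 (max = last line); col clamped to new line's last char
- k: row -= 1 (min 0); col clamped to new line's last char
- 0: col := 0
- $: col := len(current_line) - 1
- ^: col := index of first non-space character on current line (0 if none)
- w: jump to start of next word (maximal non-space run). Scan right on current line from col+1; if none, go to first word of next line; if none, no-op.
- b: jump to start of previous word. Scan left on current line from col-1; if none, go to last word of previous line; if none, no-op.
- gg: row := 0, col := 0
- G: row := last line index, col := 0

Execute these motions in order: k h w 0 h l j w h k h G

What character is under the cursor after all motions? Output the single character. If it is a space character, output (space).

Answer: w

Derivation:
After 1 (k): row=0 col=0 char='g'
After 2 (h): row=0 col=0 char='g'
After 3 (w): row=0 col=5 char='w'
After 4 (0): row=0 col=0 char='g'
After 5 (h): row=0 col=0 char='g'
After 6 (l): row=0 col=1 char='r'
After 7 (j): row=1 col=1 char='a'
After 8 (w): row=1 col=5 char='s'
After 9 (h): row=1 col=4 char='_'
After 10 (k): row=0 col=4 char='_'
After 11 (h): row=0 col=3 char='y'
After 12 (G): row=3 col=0 char='w'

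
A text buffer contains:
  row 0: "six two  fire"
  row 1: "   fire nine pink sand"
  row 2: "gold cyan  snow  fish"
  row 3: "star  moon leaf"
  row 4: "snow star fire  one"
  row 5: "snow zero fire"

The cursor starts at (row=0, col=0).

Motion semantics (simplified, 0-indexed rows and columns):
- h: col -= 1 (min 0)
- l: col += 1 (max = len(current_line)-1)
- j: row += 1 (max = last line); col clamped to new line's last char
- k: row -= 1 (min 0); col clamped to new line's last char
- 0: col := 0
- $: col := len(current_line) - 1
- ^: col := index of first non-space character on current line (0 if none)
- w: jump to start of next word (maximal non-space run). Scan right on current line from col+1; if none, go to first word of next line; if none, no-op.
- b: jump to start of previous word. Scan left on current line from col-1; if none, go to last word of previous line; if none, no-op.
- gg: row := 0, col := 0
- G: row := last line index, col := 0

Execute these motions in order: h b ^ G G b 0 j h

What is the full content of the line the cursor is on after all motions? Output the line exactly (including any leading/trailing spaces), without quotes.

Answer: snow zero fire

Derivation:
After 1 (h): row=0 col=0 char='s'
After 2 (b): row=0 col=0 char='s'
After 3 (^): row=0 col=0 char='s'
After 4 (G): row=5 col=0 char='s'
After 5 (G): row=5 col=0 char='s'
After 6 (b): row=4 col=16 char='o'
After 7 (0): row=4 col=0 char='s'
After 8 (j): row=5 col=0 char='s'
After 9 (h): row=5 col=0 char='s'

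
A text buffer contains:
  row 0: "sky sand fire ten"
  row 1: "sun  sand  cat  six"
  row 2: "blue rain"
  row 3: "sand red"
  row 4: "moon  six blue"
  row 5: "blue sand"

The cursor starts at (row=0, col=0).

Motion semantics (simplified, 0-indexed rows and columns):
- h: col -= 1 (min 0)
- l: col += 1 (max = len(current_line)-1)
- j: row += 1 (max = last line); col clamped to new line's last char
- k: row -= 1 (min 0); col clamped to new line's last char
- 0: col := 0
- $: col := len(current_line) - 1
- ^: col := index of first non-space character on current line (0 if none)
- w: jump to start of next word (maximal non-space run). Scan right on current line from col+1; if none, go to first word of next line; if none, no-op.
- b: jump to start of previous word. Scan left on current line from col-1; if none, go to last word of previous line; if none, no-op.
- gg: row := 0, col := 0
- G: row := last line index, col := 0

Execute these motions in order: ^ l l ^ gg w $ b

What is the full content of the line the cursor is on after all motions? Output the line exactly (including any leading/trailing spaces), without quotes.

After 1 (^): row=0 col=0 char='s'
After 2 (l): row=0 col=1 char='k'
After 3 (l): row=0 col=2 char='y'
After 4 (^): row=0 col=0 char='s'
After 5 (gg): row=0 col=0 char='s'
After 6 (w): row=0 col=4 char='s'
After 7 ($): row=0 col=16 char='n'
After 8 (b): row=0 col=14 char='t'

Answer: sky sand fire ten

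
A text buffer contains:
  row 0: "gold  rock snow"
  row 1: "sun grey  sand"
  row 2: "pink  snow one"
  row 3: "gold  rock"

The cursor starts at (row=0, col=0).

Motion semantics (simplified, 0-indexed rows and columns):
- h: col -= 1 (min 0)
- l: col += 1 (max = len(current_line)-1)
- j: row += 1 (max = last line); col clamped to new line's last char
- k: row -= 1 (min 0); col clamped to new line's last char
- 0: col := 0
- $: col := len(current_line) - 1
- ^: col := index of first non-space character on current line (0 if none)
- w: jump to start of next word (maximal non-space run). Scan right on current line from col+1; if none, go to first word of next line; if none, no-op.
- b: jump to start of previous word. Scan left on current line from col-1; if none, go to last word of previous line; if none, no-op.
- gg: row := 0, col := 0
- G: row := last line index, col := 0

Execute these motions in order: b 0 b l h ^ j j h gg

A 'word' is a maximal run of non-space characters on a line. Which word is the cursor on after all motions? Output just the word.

Answer: gold

Derivation:
After 1 (b): row=0 col=0 char='g'
After 2 (0): row=0 col=0 char='g'
After 3 (b): row=0 col=0 char='g'
After 4 (l): row=0 col=1 char='o'
After 5 (h): row=0 col=0 char='g'
After 6 (^): row=0 col=0 char='g'
After 7 (j): row=1 col=0 char='s'
After 8 (j): row=2 col=0 char='p'
After 9 (h): row=2 col=0 char='p'
After 10 (gg): row=0 col=0 char='g'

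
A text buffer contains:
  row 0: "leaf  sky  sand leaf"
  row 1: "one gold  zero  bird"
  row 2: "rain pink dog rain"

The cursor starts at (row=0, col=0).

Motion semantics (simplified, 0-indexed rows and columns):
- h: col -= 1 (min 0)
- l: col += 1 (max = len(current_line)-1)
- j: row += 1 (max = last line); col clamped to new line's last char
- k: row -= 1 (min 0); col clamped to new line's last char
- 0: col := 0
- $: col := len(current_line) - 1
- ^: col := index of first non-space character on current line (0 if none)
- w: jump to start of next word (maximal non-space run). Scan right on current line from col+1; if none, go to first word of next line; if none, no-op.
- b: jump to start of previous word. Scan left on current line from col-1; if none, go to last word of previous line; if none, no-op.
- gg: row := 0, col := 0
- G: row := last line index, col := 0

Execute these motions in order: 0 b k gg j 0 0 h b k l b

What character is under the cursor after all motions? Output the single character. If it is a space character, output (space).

Answer: l

Derivation:
After 1 (0): row=0 col=0 char='l'
After 2 (b): row=0 col=0 char='l'
After 3 (k): row=0 col=0 char='l'
After 4 (gg): row=0 col=0 char='l'
After 5 (j): row=1 col=0 char='o'
After 6 (0): row=1 col=0 char='o'
After 7 (0): row=1 col=0 char='o'
After 8 (h): row=1 col=0 char='o'
After 9 (b): row=0 col=16 char='l'
After 10 (k): row=0 col=16 char='l'
After 11 (l): row=0 col=17 char='e'
After 12 (b): row=0 col=16 char='l'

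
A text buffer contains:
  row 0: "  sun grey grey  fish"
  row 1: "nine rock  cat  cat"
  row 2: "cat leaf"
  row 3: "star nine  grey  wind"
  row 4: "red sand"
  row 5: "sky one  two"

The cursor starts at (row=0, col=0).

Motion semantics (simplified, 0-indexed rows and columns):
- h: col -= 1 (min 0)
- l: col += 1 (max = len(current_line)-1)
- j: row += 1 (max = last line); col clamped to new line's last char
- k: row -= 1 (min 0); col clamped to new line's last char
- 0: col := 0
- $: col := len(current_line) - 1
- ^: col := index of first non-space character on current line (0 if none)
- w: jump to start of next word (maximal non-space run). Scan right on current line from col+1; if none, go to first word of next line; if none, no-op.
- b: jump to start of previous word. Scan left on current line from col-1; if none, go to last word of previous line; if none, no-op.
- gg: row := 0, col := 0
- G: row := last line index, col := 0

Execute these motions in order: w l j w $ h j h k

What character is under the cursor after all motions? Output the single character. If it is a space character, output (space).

After 1 (w): row=0 col=2 char='s'
After 2 (l): row=0 col=3 char='u'
After 3 (j): row=1 col=3 char='e'
After 4 (w): row=1 col=5 char='r'
After 5 ($): row=1 col=18 char='t'
After 6 (h): row=1 col=17 char='a'
After 7 (j): row=2 col=7 char='f'
After 8 (h): row=2 col=6 char='a'
After 9 (k): row=1 col=6 char='o'

Answer: o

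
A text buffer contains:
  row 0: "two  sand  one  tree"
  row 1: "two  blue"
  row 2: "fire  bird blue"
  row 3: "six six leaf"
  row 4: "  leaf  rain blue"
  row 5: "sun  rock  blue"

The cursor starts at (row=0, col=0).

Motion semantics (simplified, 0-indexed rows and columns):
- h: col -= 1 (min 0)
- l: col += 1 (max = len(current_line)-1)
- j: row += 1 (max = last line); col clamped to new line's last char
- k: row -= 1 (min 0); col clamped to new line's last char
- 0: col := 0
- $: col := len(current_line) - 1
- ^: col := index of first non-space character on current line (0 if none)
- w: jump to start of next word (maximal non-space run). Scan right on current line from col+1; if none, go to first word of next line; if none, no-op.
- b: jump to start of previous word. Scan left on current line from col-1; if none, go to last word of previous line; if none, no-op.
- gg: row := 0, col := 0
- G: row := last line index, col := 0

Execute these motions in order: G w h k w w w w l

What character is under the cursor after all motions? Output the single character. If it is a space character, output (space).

After 1 (G): row=5 col=0 char='s'
After 2 (w): row=5 col=5 char='r'
After 3 (h): row=5 col=4 char='_'
After 4 (k): row=4 col=4 char='a'
After 5 (w): row=4 col=8 char='r'
After 6 (w): row=4 col=13 char='b'
After 7 (w): row=5 col=0 char='s'
After 8 (w): row=5 col=5 char='r'
After 9 (l): row=5 col=6 char='o'

Answer: o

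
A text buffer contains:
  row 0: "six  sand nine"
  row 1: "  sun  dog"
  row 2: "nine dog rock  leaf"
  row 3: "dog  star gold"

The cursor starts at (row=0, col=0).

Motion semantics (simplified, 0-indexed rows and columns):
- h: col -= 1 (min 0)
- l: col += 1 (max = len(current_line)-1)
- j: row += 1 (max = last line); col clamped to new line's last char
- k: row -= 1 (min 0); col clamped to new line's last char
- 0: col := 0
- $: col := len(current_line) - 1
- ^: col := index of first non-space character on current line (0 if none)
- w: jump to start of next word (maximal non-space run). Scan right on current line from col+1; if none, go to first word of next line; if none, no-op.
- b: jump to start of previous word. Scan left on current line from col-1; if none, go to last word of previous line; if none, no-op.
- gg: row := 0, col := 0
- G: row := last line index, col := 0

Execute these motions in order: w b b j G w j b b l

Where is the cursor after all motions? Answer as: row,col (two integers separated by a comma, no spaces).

After 1 (w): row=0 col=5 char='s'
After 2 (b): row=0 col=0 char='s'
After 3 (b): row=0 col=0 char='s'
After 4 (j): row=1 col=0 char='_'
After 5 (G): row=3 col=0 char='d'
After 6 (w): row=3 col=5 char='s'
After 7 (j): row=3 col=5 char='s'
After 8 (b): row=3 col=0 char='d'
After 9 (b): row=2 col=15 char='l'
After 10 (l): row=2 col=16 char='e'

Answer: 2,16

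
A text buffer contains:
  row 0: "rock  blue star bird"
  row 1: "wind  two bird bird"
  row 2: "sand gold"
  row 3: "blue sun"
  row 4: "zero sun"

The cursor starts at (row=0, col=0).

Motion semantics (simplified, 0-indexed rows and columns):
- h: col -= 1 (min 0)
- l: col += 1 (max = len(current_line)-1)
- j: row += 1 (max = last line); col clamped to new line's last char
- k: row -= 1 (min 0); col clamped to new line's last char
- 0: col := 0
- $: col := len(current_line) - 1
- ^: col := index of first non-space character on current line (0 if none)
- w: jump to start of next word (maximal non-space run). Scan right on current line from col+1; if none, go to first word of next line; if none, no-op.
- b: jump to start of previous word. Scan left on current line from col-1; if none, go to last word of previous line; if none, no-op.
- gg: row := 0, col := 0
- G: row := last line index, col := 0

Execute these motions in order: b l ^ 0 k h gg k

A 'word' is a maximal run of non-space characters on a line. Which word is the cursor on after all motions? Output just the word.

After 1 (b): row=0 col=0 char='r'
After 2 (l): row=0 col=1 char='o'
After 3 (^): row=0 col=0 char='r'
After 4 (0): row=0 col=0 char='r'
After 5 (k): row=0 col=0 char='r'
After 6 (h): row=0 col=0 char='r'
After 7 (gg): row=0 col=0 char='r'
After 8 (k): row=0 col=0 char='r'

Answer: rock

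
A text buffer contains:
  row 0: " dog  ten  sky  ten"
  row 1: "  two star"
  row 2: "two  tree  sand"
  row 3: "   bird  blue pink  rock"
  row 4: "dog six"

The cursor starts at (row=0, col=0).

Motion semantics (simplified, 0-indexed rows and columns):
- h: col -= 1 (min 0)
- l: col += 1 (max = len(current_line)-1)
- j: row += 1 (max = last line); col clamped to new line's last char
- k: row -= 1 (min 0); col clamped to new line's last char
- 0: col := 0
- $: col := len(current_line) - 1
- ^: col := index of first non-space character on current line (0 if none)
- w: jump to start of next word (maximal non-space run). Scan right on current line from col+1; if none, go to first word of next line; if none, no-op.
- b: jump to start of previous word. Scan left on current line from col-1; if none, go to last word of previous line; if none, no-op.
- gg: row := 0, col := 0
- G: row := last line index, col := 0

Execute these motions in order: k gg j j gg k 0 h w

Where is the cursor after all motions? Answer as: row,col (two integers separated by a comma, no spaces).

After 1 (k): row=0 col=0 char='_'
After 2 (gg): row=0 col=0 char='_'
After 3 (j): row=1 col=0 char='_'
After 4 (j): row=2 col=0 char='t'
After 5 (gg): row=0 col=0 char='_'
After 6 (k): row=0 col=0 char='_'
After 7 (0): row=0 col=0 char='_'
After 8 (h): row=0 col=0 char='_'
After 9 (w): row=0 col=1 char='d'

Answer: 0,1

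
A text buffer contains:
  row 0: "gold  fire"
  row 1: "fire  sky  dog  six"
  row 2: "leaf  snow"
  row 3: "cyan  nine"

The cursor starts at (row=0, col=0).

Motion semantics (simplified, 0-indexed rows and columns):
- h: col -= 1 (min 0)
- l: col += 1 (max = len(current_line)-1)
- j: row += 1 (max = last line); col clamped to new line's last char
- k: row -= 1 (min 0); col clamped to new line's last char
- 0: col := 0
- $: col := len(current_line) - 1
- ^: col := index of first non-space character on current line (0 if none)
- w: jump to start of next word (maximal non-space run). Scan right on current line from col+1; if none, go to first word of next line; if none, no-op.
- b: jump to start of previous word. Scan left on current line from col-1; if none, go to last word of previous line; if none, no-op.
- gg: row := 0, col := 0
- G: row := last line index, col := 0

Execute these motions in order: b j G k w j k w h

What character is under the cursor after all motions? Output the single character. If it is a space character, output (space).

Answer: c

Derivation:
After 1 (b): row=0 col=0 char='g'
After 2 (j): row=1 col=0 char='f'
After 3 (G): row=3 col=0 char='c'
After 4 (k): row=2 col=0 char='l'
After 5 (w): row=2 col=6 char='s'
After 6 (j): row=3 col=6 char='n'
After 7 (k): row=2 col=6 char='s'
After 8 (w): row=3 col=0 char='c'
After 9 (h): row=3 col=0 char='c'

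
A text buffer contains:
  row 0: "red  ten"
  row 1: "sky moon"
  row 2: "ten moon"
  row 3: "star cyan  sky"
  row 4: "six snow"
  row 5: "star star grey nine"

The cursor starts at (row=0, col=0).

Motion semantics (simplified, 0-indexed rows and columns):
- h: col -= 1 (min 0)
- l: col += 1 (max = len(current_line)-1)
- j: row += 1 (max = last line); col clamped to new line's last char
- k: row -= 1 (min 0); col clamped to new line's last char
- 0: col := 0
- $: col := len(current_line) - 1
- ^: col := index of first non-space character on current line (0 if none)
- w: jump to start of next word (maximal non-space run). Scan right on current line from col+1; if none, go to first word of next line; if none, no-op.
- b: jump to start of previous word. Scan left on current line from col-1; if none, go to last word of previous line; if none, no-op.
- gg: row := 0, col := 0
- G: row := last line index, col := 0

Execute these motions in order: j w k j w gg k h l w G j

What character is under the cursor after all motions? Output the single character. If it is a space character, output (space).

Answer: s

Derivation:
After 1 (j): row=1 col=0 char='s'
After 2 (w): row=1 col=4 char='m'
After 3 (k): row=0 col=4 char='_'
After 4 (j): row=1 col=4 char='m'
After 5 (w): row=2 col=0 char='t'
After 6 (gg): row=0 col=0 char='r'
After 7 (k): row=0 col=0 char='r'
After 8 (h): row=0 col=0 char='r'
After 9 (l): row=0 col=1 char='e'
After 10 (w): row=0 col=5 char='t'
After 11 (G): row=5 col=0 char='s'
After 12 (j): row=5 col=0 char='s'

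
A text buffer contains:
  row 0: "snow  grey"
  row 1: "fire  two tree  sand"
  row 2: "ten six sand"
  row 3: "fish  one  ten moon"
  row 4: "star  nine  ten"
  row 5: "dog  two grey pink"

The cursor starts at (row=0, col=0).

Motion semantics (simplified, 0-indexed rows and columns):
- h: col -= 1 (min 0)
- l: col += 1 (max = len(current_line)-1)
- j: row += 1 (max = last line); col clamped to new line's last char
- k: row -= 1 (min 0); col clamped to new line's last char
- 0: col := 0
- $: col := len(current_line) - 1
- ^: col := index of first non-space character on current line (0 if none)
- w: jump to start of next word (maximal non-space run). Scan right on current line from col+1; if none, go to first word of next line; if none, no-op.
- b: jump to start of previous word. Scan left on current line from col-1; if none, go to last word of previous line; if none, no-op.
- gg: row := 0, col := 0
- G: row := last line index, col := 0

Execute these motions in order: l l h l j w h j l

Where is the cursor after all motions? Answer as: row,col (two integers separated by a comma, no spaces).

After 1 (l): row=0 col=1 char='n'
After 2 (l): row=0 col=2 char='o'
After 3 (h): row=0 col=1 char='n'
After 4 (l): row=0 col=2 char='o'
After 5 (j): row=1 col=2 char='r'
After 6 (w): row=1 col=6 char='t'
After 7 (h): row=1 col=5 char='_'
After 8 (j): row=2 col=5 char='i'
After 9 (l): row=2 col=6 char='x'

Answer: 2,6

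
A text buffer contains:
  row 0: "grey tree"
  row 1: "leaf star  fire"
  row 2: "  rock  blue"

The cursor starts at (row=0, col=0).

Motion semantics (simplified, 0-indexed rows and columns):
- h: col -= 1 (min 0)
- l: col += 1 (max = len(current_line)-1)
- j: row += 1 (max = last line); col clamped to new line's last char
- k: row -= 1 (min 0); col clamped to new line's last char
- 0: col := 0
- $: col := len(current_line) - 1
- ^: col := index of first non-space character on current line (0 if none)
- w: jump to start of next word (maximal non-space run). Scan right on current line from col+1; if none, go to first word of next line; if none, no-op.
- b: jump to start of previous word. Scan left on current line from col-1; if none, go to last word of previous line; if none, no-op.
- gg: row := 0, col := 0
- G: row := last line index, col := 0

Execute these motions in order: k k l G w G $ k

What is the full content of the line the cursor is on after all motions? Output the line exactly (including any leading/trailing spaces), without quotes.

Answer: leaf star  fire

Derivation:
After 1 (k): row=0 col=0 char='g'
After 2 (k): row=0 col=0 char='g'
After 3 (l): row=0 col=1 char='r'
After 4 (G): row=2 col=0 char='_'
After 5 (w): row=2 col=2 char='r'
After 6 (G): row=2 col=0 char='_'
After 7 ($): row=2 col=11 char='e'
After 8 (k): row=1 col=11 char='f'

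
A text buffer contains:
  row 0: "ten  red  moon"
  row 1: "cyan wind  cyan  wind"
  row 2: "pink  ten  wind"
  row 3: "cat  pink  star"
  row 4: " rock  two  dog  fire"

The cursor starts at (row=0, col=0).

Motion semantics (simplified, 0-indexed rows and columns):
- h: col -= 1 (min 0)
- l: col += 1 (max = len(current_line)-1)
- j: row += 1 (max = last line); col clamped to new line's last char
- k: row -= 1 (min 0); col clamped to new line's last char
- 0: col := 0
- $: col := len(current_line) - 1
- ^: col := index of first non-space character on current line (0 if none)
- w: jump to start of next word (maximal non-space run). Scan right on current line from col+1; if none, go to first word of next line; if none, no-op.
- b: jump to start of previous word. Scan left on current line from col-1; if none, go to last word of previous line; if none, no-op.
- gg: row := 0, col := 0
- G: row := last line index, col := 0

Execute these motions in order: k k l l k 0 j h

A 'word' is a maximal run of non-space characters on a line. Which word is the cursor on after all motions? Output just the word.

After 1 (k): row=0 col=0 char='t'
After 2 (k): row=0 col=0 char='t'
After 3 (l): row=0 col=1 char='e'
After 4 (l): row=0 col=2 char='n'
After 5 (k): row=0 col=2 char='n'
After 6 (0): row=0 col=0 char='t'
After 7 (j): row=1 col=0 char='c'
After 8 (h): row=1 col=0 char='c'

Answer: cyan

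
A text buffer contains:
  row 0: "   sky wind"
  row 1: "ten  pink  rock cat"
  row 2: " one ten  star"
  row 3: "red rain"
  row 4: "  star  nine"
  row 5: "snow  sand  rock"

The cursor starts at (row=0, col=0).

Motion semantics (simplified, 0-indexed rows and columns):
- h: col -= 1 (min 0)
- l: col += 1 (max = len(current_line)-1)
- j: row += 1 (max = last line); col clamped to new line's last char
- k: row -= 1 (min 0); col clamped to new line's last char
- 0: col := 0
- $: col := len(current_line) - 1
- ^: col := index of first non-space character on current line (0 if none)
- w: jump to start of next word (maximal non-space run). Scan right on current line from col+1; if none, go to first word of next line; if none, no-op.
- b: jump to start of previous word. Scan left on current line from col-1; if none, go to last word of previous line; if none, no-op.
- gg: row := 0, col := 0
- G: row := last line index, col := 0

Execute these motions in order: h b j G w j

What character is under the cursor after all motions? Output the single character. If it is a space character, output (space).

After 1 (h): row=0 col=0 char='_'
After 2 (b): row=0 col=0 char='_'
After 3 (j): row=1 col=0 char='t'
After 4 (G): row=5 col=0 char='s'
After 5 (w): row=5 col=6 char='s'
After 6 (j): row=5 col=6 char='s'

Answer: s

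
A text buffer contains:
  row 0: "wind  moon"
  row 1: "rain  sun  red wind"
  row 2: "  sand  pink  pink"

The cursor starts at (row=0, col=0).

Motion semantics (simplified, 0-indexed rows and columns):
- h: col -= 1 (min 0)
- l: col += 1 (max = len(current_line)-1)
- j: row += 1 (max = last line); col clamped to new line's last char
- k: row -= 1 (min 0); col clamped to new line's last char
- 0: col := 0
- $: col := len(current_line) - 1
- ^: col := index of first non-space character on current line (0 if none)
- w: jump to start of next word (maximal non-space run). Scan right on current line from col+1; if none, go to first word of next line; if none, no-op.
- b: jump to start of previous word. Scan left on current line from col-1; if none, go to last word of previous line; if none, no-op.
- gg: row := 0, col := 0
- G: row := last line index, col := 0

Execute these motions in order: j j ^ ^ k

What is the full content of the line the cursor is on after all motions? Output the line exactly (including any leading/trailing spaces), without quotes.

After 1 (j): row=1 col=0 char='r'
After 2 (j): row=2 col=0 char='_'
After 3 (^): row=2 col=2 char='s'
After 4 (^): row=2 col=2 char='s'
After 5 (k): row=1 col=2 char='i'

Answer: rain  sun  red wind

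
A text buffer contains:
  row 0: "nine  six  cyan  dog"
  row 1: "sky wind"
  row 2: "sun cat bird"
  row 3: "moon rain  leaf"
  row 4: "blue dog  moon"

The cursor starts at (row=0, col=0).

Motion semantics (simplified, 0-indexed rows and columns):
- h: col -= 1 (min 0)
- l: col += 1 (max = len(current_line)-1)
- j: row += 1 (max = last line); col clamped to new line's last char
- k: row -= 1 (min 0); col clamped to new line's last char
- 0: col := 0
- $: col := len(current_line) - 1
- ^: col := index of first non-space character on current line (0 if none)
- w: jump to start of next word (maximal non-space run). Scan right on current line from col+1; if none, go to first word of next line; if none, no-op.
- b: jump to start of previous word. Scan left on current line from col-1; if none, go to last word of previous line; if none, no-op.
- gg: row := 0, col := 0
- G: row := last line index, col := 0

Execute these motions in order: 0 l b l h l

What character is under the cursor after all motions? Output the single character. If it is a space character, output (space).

After 1 (0): row=0 col=0 char='n'
After 2 (l): row=0 col=1 char='i'
After 3 (b): row=0 col=0 char='n'
After 4 (l): row=0 col=1 char='i'
After 5 (h): row=0 col=0 char='n'
After 6 (l): row=0 col=1 char='i'

Answer: i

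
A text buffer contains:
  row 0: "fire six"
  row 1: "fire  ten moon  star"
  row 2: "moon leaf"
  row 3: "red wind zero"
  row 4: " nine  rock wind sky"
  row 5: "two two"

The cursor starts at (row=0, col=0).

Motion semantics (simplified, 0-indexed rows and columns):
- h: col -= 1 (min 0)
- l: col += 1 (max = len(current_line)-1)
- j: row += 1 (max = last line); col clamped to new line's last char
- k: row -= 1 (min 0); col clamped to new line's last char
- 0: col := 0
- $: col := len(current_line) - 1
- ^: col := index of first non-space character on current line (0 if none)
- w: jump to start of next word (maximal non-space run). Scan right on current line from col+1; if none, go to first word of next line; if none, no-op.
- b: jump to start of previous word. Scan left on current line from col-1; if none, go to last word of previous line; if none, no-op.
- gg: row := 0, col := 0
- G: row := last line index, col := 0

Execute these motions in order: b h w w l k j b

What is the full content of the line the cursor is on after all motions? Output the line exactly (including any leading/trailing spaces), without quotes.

Answer: fire  ten moon  star

Derivation:
After 1 (b): row=0 col=0 char='f'
After 2 (h): row=0 col=0 char='f'
After 3 (w): row=0 col=5 char='s'
After 4 (w): row=1 col=0 char='f'
After 5 (l): row=1 col=1 char='i'
After 6 (k): row=0 col=1 char='i'
After 7 (j): row=1 col=1 char='i'
After 8 (b): row=1 col=0 char='f'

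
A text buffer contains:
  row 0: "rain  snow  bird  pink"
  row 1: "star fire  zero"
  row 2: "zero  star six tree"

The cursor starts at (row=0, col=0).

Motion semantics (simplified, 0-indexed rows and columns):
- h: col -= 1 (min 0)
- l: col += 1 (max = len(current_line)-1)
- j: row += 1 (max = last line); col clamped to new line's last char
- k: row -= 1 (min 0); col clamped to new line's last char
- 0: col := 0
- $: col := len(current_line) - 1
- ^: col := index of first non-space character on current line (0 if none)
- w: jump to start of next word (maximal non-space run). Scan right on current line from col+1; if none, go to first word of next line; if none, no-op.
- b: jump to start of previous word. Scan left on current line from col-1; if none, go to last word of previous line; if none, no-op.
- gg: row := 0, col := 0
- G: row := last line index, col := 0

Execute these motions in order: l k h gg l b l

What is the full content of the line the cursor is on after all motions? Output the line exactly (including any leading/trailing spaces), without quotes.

Answer: rain  snow  bird  pink

Derivation:
After 1 (l): row=0 col=1 char='a'
After 2 (k): row=0 col=1 char='a'
After 3 (h): row=0 col=0 char='r'
After 4 (gg): row=0 col=0 char='r'
After 5 (l): row=0 col=1 char='a'
After 6 (b): row=0 col=0 char='r'
After 7 (l): row=0 col=1 char='a'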